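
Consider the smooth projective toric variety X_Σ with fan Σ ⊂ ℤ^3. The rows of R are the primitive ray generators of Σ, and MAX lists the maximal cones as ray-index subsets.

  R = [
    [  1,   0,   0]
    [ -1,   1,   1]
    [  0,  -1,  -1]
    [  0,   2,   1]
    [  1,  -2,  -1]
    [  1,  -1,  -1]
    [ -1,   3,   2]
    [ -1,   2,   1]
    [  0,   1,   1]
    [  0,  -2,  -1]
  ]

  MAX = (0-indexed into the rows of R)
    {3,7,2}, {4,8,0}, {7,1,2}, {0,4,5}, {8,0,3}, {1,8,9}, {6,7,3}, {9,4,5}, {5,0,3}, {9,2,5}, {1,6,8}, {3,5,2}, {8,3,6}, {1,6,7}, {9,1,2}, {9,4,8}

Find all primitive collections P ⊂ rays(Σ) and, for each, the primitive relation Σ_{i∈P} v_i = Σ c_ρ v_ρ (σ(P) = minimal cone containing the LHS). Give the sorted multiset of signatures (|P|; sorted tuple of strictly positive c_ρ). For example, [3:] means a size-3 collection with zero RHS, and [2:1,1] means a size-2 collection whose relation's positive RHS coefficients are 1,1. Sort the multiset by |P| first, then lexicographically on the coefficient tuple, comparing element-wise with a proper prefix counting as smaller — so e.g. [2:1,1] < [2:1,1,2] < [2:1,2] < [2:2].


|primitive collections| = 21. Relations:

  P={1,5}:  v_{1} + v_{5} = 0 — sig = [2:]
  P={2,8}:  v_{2} + v_{8} = 0 — sig = [2:]
  P={3,9}:  v_{3} + v_{9} = 0 — sig = [2:]
  P={4,7}:  v_{4} + v_{7} = 0 — sig = [2:]
  P={0,1}:  v_{0} + v_{1} = v_{8} — sig = [2:1]
  P={0,2}:  v_{0} + v_{2} = v_{5} — sig = [2:1]
  P={0,7}:  v_{0} + v_{7} = v_{3} — sig = [2:1]
  P={0,9}:  v_{0} + v_{9} = v_{4} — sig = [2:1]
  P={1,3}:  v_{1} + v_{3} = v_{6} — sig = [2:1]
  P={2,6}:  v_{2} + v_{6} = v_{7} — sig = [2:1]
  P={3,4}:  v_{3} + v_{4} = v_{0} — sig = [2:1]
  P={4,6}:  v_{4} + v_{6} = v_{8} — sig = [2:1]
  P={5,6}:  v_{5} + v_{6} = v_{3} — sig = [2:1]
  P={5,8}:  v_{5} + v_{8} = v_{0} — sig = [2:1]
  P={6,9}:  v_{6} + v_{9} = v_{1} — sig = [2:1]
  P={7,8}:  v_{7} + v_{8} = v_{6} — sig = [2:1]
  P={0,6}:  v_{0} + v_{6} = v_{3} + v_{8} — sig = [2:1,1]
  P={1,4}:  v_{1} + v_{4} = v_{8} + v_{9} — sig = [2:1,1]
  P={2,4}:  v_{2} + v_{4} = v_{5} + v_{9} — sig = [2:1,1]
  P={5,7}:  v_{5} + v_{7} = v_{2} + v_{3} — sig = [2:1,1]
  P={7,9}:  v_{7} + v_{9} = v_{1} + v_{2} — sig = [2:1,1]

so the primitive-relation signature multiset is
    [2:]
    [2:]
    [2:]
    [2:]
    [2:1]
    [2:1]
    [2:1]
    [2:1]
    [2:1]
    [2:1]
    [2:1]
    [2:1]
    [2:1]
    [2:1]
    [2:1]
    [2:1]
    [2:1,1]
    [2:1,1]
    [2:1,1]
    [2:1,1]
    [2:1,1]


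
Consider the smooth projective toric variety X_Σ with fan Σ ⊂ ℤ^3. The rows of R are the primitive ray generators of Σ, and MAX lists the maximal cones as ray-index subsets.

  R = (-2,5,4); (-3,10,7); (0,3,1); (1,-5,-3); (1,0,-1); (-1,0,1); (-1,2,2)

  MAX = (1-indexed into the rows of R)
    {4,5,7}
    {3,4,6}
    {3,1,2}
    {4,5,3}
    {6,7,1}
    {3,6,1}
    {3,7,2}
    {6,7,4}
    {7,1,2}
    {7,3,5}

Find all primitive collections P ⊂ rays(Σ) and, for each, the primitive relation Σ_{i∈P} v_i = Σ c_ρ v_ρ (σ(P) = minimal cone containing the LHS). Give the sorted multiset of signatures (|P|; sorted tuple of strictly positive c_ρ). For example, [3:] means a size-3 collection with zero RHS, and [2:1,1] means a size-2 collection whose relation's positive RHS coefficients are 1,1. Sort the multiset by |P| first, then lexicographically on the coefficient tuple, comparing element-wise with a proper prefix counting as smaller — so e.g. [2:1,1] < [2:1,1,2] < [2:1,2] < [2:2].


The 9 primitive collections of Σ (r=7, n=3):

  {5,6}:  v_{5} + v_{6} = 0 — sig = [2:]
  {1,4}:  v_{1} + v_{4} = v_{6} — sig = [2:1]
  {2,4}:  v_{2} + v_{4} = v_{1} — sig = [2:1]
  {1,5}:  v_{1} + v_{5} = v_{3} + v_{7} — sig = [2:1,1]
  {2,6}:  v_{2} + v_{6} = 2·v_{1} — sig = [2:2]
  {2,5}:  v_{2} + v_{5} = 2·v_{3} + 2·v_{7} — sig = [2:2,2]
  {3,4,7}:  v_{3} + v_{4} + v_{7} = 0 — sig = [3:]
  {1,3,7}:  v_{1} + v_{3} + v_{7} = v_{2} — sig = [3:1]
  {3,6,7}:  v_{3} + v_{6} + v_{7} = v_{1} — sig = [3:1]

Sorted signature multiset PRS(X):
[[2:], [2:1], [2:1], [2:1,1], [2:2], [2:2,2], [3:], [3:1], [3:1]]


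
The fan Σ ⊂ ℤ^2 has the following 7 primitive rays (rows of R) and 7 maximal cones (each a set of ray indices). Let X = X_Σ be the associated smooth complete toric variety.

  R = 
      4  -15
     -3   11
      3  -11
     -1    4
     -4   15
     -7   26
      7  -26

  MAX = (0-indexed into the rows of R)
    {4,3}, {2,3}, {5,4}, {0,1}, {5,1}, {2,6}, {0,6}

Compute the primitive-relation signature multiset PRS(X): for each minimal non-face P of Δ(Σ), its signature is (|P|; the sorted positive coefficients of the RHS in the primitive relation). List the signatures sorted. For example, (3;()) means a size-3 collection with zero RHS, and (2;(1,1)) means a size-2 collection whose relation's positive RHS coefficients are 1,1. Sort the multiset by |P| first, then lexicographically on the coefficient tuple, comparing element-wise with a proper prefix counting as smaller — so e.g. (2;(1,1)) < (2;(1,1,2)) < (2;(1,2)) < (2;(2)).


Δ(Σ) — 7 vertices, 14 min non-faces:

  • {0,4}:  v_{0} + v_{4} = 0 ; sig = (2;())
  • {1,2}:  v_{1} + v_{2} = 0 ; sig = (2;())
  • {5,6}:  v_{5} + v_{6} = 0 ; sig = (2;())
  • {0,2}:  v_{0} + v_{2} = v_{6} ; sig = (2;(1))
  • {0,3}:  v_{0} + v_{3} = v_{2} ; sig = (2;(1))
  • {0,5}:  v_{0} + v_{5} = v_{1} ; sig = (2;(1))
  • {1,3}:  v_{1} + v_{3} = v_{4} ; sig = (2;(1))
  • {1,4}:  v_{1} + v_{4} = v_{5} ; sig = (2;(1))
  • {1,6}:  v_{1} + v_{6} = v_{0} ; sig = (2;(1))
  • {2,4}:  v_{2} + v_{4} = v_{3} ; sig = (2;(1))
  • {2,5}:  v_{2} + v_{5} = v_{4} ; sig = (2;(1))
  • {4,6}:  v_{4} + v_{6} = v_{2} ; sig = (2;(1))
  • {3,5}:  v_{3} + v_{5} = 2·v_{4} ; sig = (2;(2))
  • {3,6}:  v_{3} + v_{6} = 2·v_{2} ; sig = (2;(2))

Hence PRS(X_Σ) =
    (2;())
    (2;())
    (2;())
    (2;(1))
    (2;(1))
    (2;(1))
    (2;(1))
    (2;(1))
    (2;(1))
    (2;(1))
    (2;(1))
    (2;(1))
    (2;(2))
    (2;(2))


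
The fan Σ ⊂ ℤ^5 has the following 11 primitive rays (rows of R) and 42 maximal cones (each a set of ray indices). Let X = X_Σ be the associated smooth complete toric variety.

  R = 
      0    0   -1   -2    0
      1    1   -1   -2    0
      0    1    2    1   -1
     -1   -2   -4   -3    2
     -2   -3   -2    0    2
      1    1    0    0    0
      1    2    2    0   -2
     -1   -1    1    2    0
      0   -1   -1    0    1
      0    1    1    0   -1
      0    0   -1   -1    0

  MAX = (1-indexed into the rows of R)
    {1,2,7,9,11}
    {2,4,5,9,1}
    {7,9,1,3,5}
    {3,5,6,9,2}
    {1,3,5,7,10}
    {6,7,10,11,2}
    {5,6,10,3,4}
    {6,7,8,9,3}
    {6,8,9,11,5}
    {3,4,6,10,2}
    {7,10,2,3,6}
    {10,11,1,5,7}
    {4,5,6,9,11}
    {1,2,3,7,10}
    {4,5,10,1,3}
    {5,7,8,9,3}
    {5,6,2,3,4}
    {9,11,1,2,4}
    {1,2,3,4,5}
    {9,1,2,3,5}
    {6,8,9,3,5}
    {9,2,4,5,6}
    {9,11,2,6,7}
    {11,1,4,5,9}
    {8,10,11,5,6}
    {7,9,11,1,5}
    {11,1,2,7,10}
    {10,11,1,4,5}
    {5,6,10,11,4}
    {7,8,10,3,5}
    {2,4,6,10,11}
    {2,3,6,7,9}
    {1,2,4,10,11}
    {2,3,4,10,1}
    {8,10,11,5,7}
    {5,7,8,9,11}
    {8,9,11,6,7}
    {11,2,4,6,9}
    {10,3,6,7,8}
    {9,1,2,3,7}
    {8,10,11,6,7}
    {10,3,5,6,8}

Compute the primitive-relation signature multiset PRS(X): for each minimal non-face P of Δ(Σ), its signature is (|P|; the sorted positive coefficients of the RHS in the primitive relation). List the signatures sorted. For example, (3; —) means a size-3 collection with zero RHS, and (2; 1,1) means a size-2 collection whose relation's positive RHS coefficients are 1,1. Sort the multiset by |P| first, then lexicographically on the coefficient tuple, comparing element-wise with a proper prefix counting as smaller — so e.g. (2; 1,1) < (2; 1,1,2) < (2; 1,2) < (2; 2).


12 collections generate NE(X_Σ); each relation:

  P={2,8}:  v_{2} + v_{8} = 0  ⇒ sig = (2; —)
  P={9,10}:  v_{9} + v_{10} = 0  ⇒ sig = (2; —)
  P={1,6}:  v_{1} + v_{6} = v_{2}  ⇒ sig = (2; 1)
  P={3,11}:  v_{3} + v_{11} = v_{10}  ⇒ sig = (2; 1)
  P={1,8}:  v_{1} + v_{8} = v_{5} + v_{7}  ⇒ sig = (2; 1,1)
  P={4,7}:  v_{4} + v_{7} = v_{1} + v_{11}  ⇒ sig = (2; 1,1)
  P={4,8}:  v_{4} + v_{8} = v_{5} + v_{11}  ⇒ sig = (2; 1,1)
  P={5,6,7}:  v_{5} + v_{6} + v_{7} = 0  ⇒ sig = (3; —)
  P={2,5,7}:  v_{2} + v_{5} + v_{7} = v_{1}  ⇒ sig = (3; 1)
  P={2,5,11}:  v_{2} + v_{5} + v_{11} = v_{4}  ⇒ sig = (3; 1)
  P={2,5,10}:  v_{2} + v_{5} + v_{10} = v_{3} + v_{4}  ⇒ sig = (3; 1,1)
  P={3,4,9}:  v_{3} + v_{4} + v_{9} = v_{2} + v_{5}  ⇒ sig = (3; 1,1)

Hence PRS(X_Σ) =
    |P|=2: 7 collections, coeffs (), (), (1), (1), (1,1), (1,1), (1,1)
    |P|=3: 5 collections, coeffs (), (1), (1), (1,1), (1,1)


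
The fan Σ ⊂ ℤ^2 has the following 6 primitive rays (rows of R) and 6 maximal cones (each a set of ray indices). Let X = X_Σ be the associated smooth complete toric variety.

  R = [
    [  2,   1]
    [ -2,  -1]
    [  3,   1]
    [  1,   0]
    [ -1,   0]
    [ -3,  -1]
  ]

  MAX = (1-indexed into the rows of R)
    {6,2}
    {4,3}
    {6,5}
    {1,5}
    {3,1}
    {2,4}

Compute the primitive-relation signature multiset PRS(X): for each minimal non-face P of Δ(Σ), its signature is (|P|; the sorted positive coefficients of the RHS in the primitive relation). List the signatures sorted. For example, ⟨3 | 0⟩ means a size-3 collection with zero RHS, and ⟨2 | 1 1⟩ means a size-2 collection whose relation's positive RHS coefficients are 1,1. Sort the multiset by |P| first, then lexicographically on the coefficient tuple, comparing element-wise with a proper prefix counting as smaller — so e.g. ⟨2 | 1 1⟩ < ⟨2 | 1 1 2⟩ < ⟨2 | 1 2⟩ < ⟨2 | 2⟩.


9 collections generate NE(X_Σ); each relation:

  P = {1,2}:  v_{1} + v_{2} = 0  so sig = ⟨2 | 0⟩
  P = {3,6}:  v_{3} + v_{6} = 0  so sig = ⟨2 | 0⟩
  P = {4,5}:  v_{4} + v_{5} = 0  so sig = ⟨2 | 0⟩
  P = {1,4}:  v_{1} + v_{4} = v_{3}  so sig = ⟨2 | 1⟩
  P = {1,6}:  v_{1} + v_{6} = v_{5}  so sig = ⟨2 | 1⟩
  P = {2,3}:  v_{2} + v_{3} = v_{4}  so sig = ⟨2 | 1⟩
  P = {2,5}:  v_{2} + v_{5} = v_{6}  so sig = ⟨2 | 1⟩
  P = {3,5}:  v_{3} + v_{5} = v_{1}  so sig = ⟨2 | 1⟩
  P = {4,6}:  v_{4} + v_{6} = v_{2}  so sig = ⟨2 | 1⟩

Hence PRS(X_Σ) =
[⟨2 | 0⟩, ⟨2 | 0⟩, ⟨2 | 0⟩, ⟨2 | 1⟩, ⟨2 | 1⟩, ⟨2 | 1⟩, ⟨2 | 1⟩, ⟨2 | 1⟩, ⟨2 | 1⟩]


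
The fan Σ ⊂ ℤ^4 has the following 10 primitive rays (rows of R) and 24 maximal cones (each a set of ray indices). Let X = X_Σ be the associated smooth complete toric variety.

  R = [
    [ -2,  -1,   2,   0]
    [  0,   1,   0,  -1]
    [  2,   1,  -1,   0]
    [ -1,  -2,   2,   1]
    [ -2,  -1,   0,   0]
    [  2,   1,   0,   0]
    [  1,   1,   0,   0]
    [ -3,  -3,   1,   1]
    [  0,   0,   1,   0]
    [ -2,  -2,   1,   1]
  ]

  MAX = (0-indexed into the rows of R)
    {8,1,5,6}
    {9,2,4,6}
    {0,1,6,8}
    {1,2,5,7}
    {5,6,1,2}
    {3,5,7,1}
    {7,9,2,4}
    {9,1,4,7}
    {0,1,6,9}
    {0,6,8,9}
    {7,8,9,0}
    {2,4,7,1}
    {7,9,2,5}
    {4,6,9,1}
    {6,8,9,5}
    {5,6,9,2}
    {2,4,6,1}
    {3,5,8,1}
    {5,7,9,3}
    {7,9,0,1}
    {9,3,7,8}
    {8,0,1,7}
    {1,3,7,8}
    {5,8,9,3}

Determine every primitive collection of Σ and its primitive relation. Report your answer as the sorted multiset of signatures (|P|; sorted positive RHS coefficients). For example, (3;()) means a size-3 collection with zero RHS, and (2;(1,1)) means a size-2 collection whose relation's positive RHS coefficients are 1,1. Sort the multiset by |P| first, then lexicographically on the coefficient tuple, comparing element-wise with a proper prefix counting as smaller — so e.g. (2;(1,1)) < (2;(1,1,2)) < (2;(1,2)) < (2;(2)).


16 minimal non-faces of Δ(Σ) (on 10 rays):

  {4,5}:  v_{4} + v_{5} = 0 ; sig = (2;())
  {0,2}:  v_{0} + v_{2} = v_{8} ; sig = (2;(1))
  {2,8}:  v_{2} + v_{8} = v_{5} ; sig = (2;(1))
  {6,7}:  v_{6} + v_{7} = v_{9} ; sig = (2;(1))
  {3,4}:  v_{3} + v_{4} = v_{7} + v_{8} ; sig = (2;(1,1))
  {4,8}:  v_{4} + v_{8} = v_{1} + v_{9} ; sig = (2;(1,1))
  {3,6}:  v_{3} + v_{6} = v_{5} + v_{8} + v_{9} ; sig = (2;(1,1,1))
  {2,3}:  v_{2} + v_{3} = 2·v_{5} + v_{7} ; sig = (2;(1,2))
  {0,3}:  v_{0} + v_{3} = v_{7} + 3·v_{8} ; sig = (2;(1,3))
  {0,5}:  v_{0} + v_{5} = 2·v_{8} ; sig = (2;(2))
  {0,4}:  v_{0} + v_{4} = 2·v_{1} + 2·v_{9} ; sig = (2;(2,2))
  {1,2,9}:  v_{1} + v_{2} + v_{9} = 0 ; sig = (3;())
  {1,5,9}:  v_{1} + v_{5} + v_{9} = v_{8} ; sig = (3;(1))
  {1,8,9}:  v_{1} + v_{8} + v_{9} = v_{0} ; sig = (3;(1))
  {5,7,8}:  v_{5} + v_{7} + v_{8} = v_{3} ; sig = (3;(1))
  {1,3,9}:  v_{1} + v_{3} + v_{9} = v_{7} + 2·v_{8} ; sig = (3;(1,2))

Signatures (|P|; sorted positive RHS coefficients), sorted:
[(2;()), (2;(1)), (2;(1)), (2;(1)), (2;(1,1)), (2;(1,1)), (2;(1,1,1)), (2;(1,2)), (2;(1,3)), (2;(2)), (2;(2,2)), (3;()), (3;(1)), (3;(1)), (3;(1)), (3;(1,2))]


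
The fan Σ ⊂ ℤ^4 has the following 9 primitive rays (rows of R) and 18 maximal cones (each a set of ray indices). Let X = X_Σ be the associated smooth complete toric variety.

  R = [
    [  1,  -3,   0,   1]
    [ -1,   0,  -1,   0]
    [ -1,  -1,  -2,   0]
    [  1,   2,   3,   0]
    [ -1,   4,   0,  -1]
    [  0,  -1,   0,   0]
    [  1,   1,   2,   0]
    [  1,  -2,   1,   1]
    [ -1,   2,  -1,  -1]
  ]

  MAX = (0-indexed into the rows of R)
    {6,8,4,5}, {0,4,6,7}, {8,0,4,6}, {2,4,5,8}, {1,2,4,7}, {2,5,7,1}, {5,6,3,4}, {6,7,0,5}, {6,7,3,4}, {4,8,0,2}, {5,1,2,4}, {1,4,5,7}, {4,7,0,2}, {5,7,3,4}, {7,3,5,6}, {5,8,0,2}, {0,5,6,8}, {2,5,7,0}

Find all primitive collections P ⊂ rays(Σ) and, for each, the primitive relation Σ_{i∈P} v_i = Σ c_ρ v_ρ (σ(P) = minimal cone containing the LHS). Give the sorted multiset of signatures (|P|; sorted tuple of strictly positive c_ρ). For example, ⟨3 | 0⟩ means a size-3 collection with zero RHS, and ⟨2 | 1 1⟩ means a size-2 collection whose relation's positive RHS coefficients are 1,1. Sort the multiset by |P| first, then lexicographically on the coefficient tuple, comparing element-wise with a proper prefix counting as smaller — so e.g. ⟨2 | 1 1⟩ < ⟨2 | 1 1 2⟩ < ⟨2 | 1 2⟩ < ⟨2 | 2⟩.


|primitive collections| = 12. Relations:

  P={2,6}:  v_{2} + v_{6} = 0 — sig = ⟨2 | 0⟩
  P={7,8}:  v_{7} + v_{8} = 0 — sig = ⟨2 | 0⟩
  P={0,1}:  v_{0} + v_{1} = v_{2} + v_{7} — sig = ⟨2 | 1 1⟩
  P={0,3}:  v_{0} + v_{3} = v_{6} + v_{7} — sig = ⟨2 | 1 1⟩
  P={1,6}:  v_{1} + v_{6} = v_{4} + v_{5} + v_{7} — sig = ⟨2 | 1 1 1⟩
  P={1,8}:  v_{1} + v_{8} = v_{2} + v_{4} + v_{5} — sig = ⟨2 | 1 1 1⟩
  P={2,3}:  v_{2} + v_{3} = v_{4} + v_{5} + v_{7} — sig = ⟨2 | 1 1 1⟩
  P={3,8}:  v_{3} + v_{8} = v_{4} + v_{5} + v_{6} — sig = ⟨2 | 1 1 1⟩
  P={1,3}:  v_{1} + v_{3} = 2·v_{4} + 2·v_{5} + 2·v_{7} — sig = ⟨2 | 2 2 2⟩
  P={0,4,5}:  v_{0} + v_{4} + v_{5} = 0 — sig = ⟨3 | 0⟩
  P={2,4,5,7}:  v_{2} + v_{4} + v_{5} + v_{7} = v_{1} — sig = ⟨4 | 1⟩
  P={4,5,6,7}:  v_{4} + v_{5} + v_{6} + v_{7} = v_{3} — sig = ⟨4 | 1⟩

Signatures (|P|; sorted positive RHS coefficients), sorted:
[⟨2 | 0⟩, ⟨2 | 0⟩, ⟨2 | 1 1⟩, ⟨2 | 1 1⟩, ⟨2 | 1 1 1⟩, ⟨2 | 1 1 1⟩, ⟨2 | 1 1 1⟩, ⟨2 | 1 1 1⟩, ⟨2 | 2 2 2⟩, ⟨3 | 0⟩, ⟨4 | 1⟩, ⟨4 | 1⟩]


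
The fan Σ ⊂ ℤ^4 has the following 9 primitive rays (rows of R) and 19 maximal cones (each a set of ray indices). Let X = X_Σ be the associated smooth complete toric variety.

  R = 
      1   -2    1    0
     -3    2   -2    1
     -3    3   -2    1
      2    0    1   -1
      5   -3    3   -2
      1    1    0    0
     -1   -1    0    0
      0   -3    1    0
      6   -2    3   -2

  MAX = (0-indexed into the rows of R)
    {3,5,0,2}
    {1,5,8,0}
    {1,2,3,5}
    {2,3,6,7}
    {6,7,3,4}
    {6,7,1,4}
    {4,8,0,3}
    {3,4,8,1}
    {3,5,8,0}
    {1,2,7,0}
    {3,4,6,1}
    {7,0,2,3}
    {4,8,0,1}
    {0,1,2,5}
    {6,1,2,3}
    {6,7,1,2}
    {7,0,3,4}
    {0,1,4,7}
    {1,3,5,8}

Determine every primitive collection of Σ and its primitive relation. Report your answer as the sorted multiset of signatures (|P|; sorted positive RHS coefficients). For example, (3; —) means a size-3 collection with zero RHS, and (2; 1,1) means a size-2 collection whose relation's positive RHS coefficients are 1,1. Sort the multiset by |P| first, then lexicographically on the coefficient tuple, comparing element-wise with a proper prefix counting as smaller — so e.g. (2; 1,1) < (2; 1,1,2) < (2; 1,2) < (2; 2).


|primitive collections| = 10. Relations:

  P = {5,6}:  v_{5} + v_{6} = 0  so sig = (2; —)
  P = {0,6}:  v_{0} + v_{6} = v_{7}  so sig = (2; 1)
  P = {2,4}:  v_{2} + v_{4} = v_{3}  so sig = (2; 1)
  P = {4,5}:  v_{4} + v_{5} = v_{8}  so sig = (2; 1)
  P = {5,7}:  v_{5} + v_{7} = v_{0}  so sig = (2; 1)
  P = {6,8}:  v_{6} + v_{8} = v_{4}  so sig = (2; 1)
  P = {2,8}:  v_{2} + v_{8} = v_{3} + v_{5}  so sig = (2; 1,1)
  P = {7,8}:  v_{7} + v_{8} = v_{0} + v_{4}  so sig = (2; 1,1)
  P = {0,1,3}:  v_{0} + v_{1} + v_{3} = 0  so sig = (3; —)
  P = {1,3,7}:  v_{1} + v_{3} + v_{7} = v_{6}  so sig = (3; 1)

Hence PRS(X_Σ) =
    |P|=2: 8 collections, coeffs (), (1), (1), (1), (1), (1), (1,1), (1,1)
    |P|=3: 2 collections, coeffs (), (1)


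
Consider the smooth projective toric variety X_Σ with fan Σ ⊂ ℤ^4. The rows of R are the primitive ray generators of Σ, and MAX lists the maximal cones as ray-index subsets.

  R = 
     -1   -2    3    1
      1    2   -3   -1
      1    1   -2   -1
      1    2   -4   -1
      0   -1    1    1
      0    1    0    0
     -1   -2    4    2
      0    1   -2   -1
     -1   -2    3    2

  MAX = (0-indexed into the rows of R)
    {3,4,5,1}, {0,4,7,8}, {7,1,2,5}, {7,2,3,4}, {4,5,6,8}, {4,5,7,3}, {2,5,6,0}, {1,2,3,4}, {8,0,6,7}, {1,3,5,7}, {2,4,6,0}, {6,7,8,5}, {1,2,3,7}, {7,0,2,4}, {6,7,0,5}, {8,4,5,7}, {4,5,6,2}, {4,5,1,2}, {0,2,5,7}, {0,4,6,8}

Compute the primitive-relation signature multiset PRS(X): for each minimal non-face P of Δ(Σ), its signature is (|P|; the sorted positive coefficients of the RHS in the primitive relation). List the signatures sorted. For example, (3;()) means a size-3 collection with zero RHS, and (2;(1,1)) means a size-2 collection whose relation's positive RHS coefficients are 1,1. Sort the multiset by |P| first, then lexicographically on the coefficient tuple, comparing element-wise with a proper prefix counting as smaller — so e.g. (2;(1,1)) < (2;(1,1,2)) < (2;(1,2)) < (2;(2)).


Primitive collections (14):

  • {0,1}:  v_{0} + v_{1} = 0  so sig = (2;())
  • {2,8}:  v_{2} + v_{8} = v_{4}  so sig = (2;(1))
  • {0,3}:  v_{0} + v_{3} = v_{4} + v_{7}  so sig = (2;(1,1))
  • {1,6}:  v_{1} + v_{6} = v_{4} + v_{5}  so sig = (2;(1,1))
  • {1,8}:  v_{1} + v_{8} = 2·v_{4} + v_{5} + v_{7}  so sig = (2;(1,1,2))
  • {3,6}:  v_{3} + v_{6} = 2·v_{4} + v_{5} + v_{7}  so sig = (2;(1,1,2))
  • {3,8}:  v_{3} + v_{8} = 3·v_{4} + v_{5} + 2·v_{7}  so sig = (2;(1,2,3))
  • {2,6,7}:  v_{2} + v_{6} + v_{7} = 0  so sig = (3;())
  • {0,4,5}:  v_{0} + v_{4} + v_{5} = v_{6}  so sig = (3;(1))
  • {1,4,7}:  v_{1} + v_{4} + v_{7} = v_{3}  so sig = (3;(1))
  • {4,6,7}:  v_{4} + v_{6} + v_{7} = v_{8}  so sig = (3;(1))
  • {0,5,8}:  v_{0} + v_{5} + v_{8} = 2·v_{6} + v_{7}  so sig = (3;(1,2))
  • {2,3,5}:  v_{2} + v_{3} + v_{5} = 2·v_{1}  so sig = (3;(2))
  • {2,4,5,7}:  v_{2} + v_{4} + v_{5} + v_{7} = v_{1}  so sig = (4;(1))

Sorted signature multiset PRS(X):
    (2;())
    (2;(1))
    (2;(1,1))
    (2;(1,1))
    (2;(1,1,2))
    (2;(1,1,2))
    (2;(1,2,3))
    (3;())
    (3;(1))
    (3;(1))
    (3;(1))
    (3;(1,2))
    (3;(2))
    (4;(1))


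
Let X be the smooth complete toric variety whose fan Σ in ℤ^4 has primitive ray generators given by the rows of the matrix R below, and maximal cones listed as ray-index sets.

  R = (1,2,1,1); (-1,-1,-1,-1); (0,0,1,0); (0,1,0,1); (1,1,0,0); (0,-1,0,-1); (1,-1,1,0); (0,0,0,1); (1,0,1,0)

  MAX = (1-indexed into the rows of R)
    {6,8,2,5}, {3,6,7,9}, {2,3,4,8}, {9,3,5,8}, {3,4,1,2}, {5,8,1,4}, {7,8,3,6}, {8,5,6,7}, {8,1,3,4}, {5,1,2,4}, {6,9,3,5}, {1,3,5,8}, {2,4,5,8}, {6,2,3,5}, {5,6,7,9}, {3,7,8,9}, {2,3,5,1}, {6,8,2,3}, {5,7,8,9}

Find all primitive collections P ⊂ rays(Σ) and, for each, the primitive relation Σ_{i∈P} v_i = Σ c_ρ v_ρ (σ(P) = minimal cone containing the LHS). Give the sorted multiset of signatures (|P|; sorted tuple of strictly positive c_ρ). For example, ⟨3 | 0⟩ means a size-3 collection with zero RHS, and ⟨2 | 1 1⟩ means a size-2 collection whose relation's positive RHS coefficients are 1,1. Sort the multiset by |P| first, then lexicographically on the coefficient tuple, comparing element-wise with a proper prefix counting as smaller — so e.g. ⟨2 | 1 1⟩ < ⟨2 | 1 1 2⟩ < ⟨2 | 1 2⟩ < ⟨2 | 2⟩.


14 minimal non-faces of Δ(Σ) (on 9 rays):

  {4,6}:  v_{4} + v_{6} = 0  so sig = ⟨2 | 0⟩
  {2,9}:  v_{2} + v_{9} = v_{6}  so sig = ⟨2 | 1⟩
  {1,6}:  v_{1} + v_{6} = v_{3} + v_{5}  so sig = ⟨2 | 1 1⟩
  {4,7}:  v_{4} + v_{7} = v_{8} + v_{9}  so sig = ⟨2 | 1 1⟩
  {4,9}:  v_{4} + v_{9} = v_{3} + v_{5} + v_{8}  so sig = ⟨2 | 1 1 1⟩
  {1,7}:  v_{1} + v_{7} = v_{3} + v_{5} + v_{8} + v_{9}  so sig = ⟨2 | 1 1 1 1⟩
  {2,7}:  v_{2} + v_{7} = 2·v_{6} + v_{8}  so sig = ⟨2 | 1 2⟩
  {1,9}:  v_{1} + v_{9} = 2·v_{3} + 2·v_{5} + v_{8}  so sig = ⟨2 | 1 2 2⟩
  {1,2,8}:  v_{1} + v_{2} + v_{8} = v_{4}  so sig = ⟨3 | 1⟩
  {3,4,5}:  v_{3} + v_{4} + v_{5} = v_{1}  so sig = ⟨3 | 1⟩
  {6,8,9}:  v_{6} + v_{8} + v_{9} = v_{7}  so sig = ⟨3 | 1⟩
  {3,5,7}:  v_{3} + v_{5} + v_{7} = 2·v_{9}  so sig = ⟨3 | 2⟩
  {2,3,5,8}:  v_{2} + v_{3} + v_{5} + v_{8} = 0  so sig = ⟨4 | 0⟩
  {3,5,6,8}:  v_{3} + v_{5} + v_{6} + v_{8} = v_{9}  so sig = ⟨4 | 1⟩

Hence PRS(X_Σ) =
[⟨2 | 0⟩, ⟨2 | 1⟩, ⟨2 | 1 1⟩, ⟨2 | 1 1⟩, ⟨2 | 1 1 1⟩, ⟨2 | 1 1 1 1⟩, ⟨2 | 1 2⟩, ⟨2 | 1 2 2⟩, ⟨3 | 1⟩, ⟨3 | 1⟩, ⟨3 | 1⟩, ⟨3 | 2⟩, ⟨4 | 0⟩, ⟨4 | 1⟩]


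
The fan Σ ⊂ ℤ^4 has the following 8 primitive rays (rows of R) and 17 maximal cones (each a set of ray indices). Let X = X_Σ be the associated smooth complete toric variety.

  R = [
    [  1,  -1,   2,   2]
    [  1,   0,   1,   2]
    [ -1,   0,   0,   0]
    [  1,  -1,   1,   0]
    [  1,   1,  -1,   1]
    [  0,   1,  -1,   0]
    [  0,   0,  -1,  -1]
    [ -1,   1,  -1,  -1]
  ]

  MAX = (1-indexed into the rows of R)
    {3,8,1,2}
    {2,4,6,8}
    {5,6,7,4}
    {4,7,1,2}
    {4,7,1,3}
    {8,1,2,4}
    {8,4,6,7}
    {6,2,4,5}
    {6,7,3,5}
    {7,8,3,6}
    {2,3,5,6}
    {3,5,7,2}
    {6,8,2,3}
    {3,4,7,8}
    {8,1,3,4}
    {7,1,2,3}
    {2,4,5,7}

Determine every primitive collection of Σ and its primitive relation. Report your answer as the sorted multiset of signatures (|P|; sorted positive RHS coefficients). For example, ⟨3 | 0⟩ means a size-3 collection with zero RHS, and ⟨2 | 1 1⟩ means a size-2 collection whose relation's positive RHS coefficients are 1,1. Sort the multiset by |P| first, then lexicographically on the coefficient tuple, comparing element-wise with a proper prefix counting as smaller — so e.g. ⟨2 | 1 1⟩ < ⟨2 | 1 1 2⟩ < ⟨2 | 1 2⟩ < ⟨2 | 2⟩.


|primitive collections| = 9. Relations:

  • {1,6}:  v_{1} + v_{6} = v_{2}  so sig = ⟨2 | 1⟩
  • {1,5}:  v_{1} + v_{5} = 2·v_{2} + v_{7}  so sig = ⟨2 | 1 2⟩
  • {5,8}:  v_{5} + v_{8} = 2·v_{6}  so sig = ⟨2 | 2⟩
  • {1,7,8}:  v_{1} + v_{7} + v_{8} = 0  so sig = ⟨3 | 0⟩
  • {3,4,6}:  v_{3} + v_{4} + v_{6} = 0  so sig = ⟨3 | 0⟩
  • {2,3,4}:  v_{2} + v_{3} + v_{4} = v_{1}  so sig = ⟨3 | 1⟩
  • {2,6,7}:  v_{2} + v_{6} + v_{7} = v_{5}  so sig = ⟨3 | 1⟩
  • {2,7,8}:  v_{2} + v_{7} + v_{8} = v_{6}  so sig = ⟨3 | 1⟩
  • {3,4,5}:  v_{3} + v_{4} + v_{5} = v_{2} + v_{7}  so sig = ⟨3 | 1 1⟩

Hence PRS(X_Σ) =
[⟨2 | 1⟩, ⟨2 | 1 2⟩, ⟨2 | 2⟩, ⟨3 | 0⟩, ⟨3 | 0⟩, ⟨3 | 1⟩, ⟨3 | 1⟩, ⟨3 | 1⟩, ⟨3 | 1 1⟩]


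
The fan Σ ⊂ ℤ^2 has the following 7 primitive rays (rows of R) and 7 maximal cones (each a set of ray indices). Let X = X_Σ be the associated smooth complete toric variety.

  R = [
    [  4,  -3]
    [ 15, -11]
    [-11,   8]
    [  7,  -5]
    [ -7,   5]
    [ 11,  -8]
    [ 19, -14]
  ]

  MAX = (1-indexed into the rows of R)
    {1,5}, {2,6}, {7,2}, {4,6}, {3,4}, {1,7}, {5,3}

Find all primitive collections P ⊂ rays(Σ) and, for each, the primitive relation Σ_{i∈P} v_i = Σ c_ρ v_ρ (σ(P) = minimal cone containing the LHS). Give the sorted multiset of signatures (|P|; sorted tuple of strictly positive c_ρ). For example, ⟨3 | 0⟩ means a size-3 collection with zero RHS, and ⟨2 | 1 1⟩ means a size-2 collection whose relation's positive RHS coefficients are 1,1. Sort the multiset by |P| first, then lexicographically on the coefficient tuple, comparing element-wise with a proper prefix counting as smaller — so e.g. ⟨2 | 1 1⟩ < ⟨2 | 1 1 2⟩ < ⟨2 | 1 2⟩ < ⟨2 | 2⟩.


14 collections generate NE(X_Σ); each relation:

  • {3,6}:  v_{3} + v_{6} = 0  so sig = ⟨2 | 0⟩
  • {4,5}:  v_{4} + v_{5} = 0  so sig = ⟨2 | 0⟩
  • {1,2}:  v_{1} + v_{2} = v_{7}  so sig = ⟨2 | 1⟩
  • {1,3}:  v_{1} + v_{3} = v_{5}  so sig = ⟨2 | 1⟩
  • {1,4}:  v_{1} + v_{4} = v_{6}  so sig = ⟨2 | 1⟩
  • {1,6}:  v_{1} + v_{6} = v_{2}  so sig = ⟨2 | 1⟩
  • {2,3}:  v_{2} + v_{3} = v_{1}  so sig = ⟨2 | 1⟩
  • {5,6}:  v_{5} + v_{6} = v_{1}  so sig = ⟨2 | 1⟩
  • {4,7}:  v_{4} + v_{7} = v_{2} + v_{6}  so sig = ⟨2 | 1 1⟩
  • {2,4}:  v_{2} + v_{4} = 2·v_{6}  so sig = ⟨2 | 2⟩
  • {2,5}:  v_{2} + v_{5} = 2·v_{1}  so sig = ⟨2 | 2⟩
  • {3,7}:  v_{3} + v_{7} = 2·v_{1}  so sig = ⟨2 | 2⟩
  • {6,7}:  v_{6} + v_{7} = 2·v_{2}  so sig = ⟨2 | 2⟩
  • {5,7}:  v_{5} + v_{7} = 3·v_{1}  so sig = ⟨2 | 3⟩

Sorted signature multiset PRS(X):
[⟨2 | 0⟩, ⟨2 | 0⟩, ⟨2 | 1⟩, ⟨2 | 1⟩, ⟨2 | 1⟩, ⟨2 | 1⟩, ⟨2 | 1⟩, ⟨2 | 1⟩, ⟨2 | 1 1⟩, ⟨2 | 2⟩, ⟨2 | 2⟩, ⟨2 | 2⟩, ⟨2 | 2⟩, ⟨2 | 3⟩]


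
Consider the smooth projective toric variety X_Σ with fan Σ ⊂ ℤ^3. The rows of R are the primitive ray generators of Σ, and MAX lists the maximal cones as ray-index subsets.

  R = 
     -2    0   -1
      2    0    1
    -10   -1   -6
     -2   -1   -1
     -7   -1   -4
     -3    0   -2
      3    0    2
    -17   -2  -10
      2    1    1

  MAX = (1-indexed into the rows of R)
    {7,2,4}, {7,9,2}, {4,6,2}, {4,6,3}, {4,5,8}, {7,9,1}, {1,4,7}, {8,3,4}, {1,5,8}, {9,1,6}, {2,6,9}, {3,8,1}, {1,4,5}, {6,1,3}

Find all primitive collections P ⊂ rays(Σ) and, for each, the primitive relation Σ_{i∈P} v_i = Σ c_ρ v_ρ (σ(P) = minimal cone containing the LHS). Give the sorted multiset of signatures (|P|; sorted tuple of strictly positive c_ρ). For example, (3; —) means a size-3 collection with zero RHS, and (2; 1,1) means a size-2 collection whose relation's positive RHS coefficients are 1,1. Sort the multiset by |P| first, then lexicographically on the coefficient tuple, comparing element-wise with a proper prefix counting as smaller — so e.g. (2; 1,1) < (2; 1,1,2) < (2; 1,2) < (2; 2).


Δ(Σ) — 9 vertices, 18 min non-faces:

  • {1,2}:  v_{1} + v_{2} = 0  ⟹  sig = (2; —)
  • {4,9}:  v_{4} + v_{9} = 0  ⟹  sig = (2; —)
  • {6,7}:  v_{6} + v_{7} = 0  ⟹  sig = (2; —)
  • {3,5}:  v_{3} + v_{5} = v_{8}  ⟹  sig = (2; 1)
  • {3,7}:  v_{3} + v_{7} = v_{5}  ⟹  sig = (2; 1)
  • {5,6}:  v_{5} + v_{6} = v_{3}  ⟹  sig = (2; 1)
  • {2,5}:  v_{2} + v_{5} = v_{4} + v_{6}  ⟹  sig = (2; 1,1)
  • {5,7}:  v_{5} + v_{7} = v_{1} + v_{4}  ⟹  sig = (2; 1,1)
  • {5,9}:  v_{5} + v_{9} = v_{1} + v_{6}  ⟹  sig = (2; 1,1)
  • {2,8}:  v_{2} + v_{8} = v_{3} + v_{4} + v_{6}  ⟹  sig = (2; 1,1,1)
  • {8,9}:  v_{8} + v_{9} = v_{1} + v_{3} + v_{6}  ⟹  sig = (2; 1,1,1)
  • {2,3}:  v_{2} + v_{3} = v_{4} + 2·v_{6}  ⟹  sig = (2; 1,2)
  • {3,9}:  v_{3} + v_{9} = v_{1} + 2·v_{6}  ⟹  sig = (2; 1,2)
  • {6,8}:  v_{6} + v_{8} = 2·v_{3}  ⟹  sig = (2; 2)
  • {7,8}:  v_{7} + v_{8} = 2·v_{5}  ⟹  sig = (2; 2)
  • {1,4,6}:  v_{1} + v_{4} + v_{6} = v_{5}  ⟹  sig = (3; 1)
  • {1,3,4}:  v_{1} + v_{3} + v_{4} = 2·v_{5}  ⟹  sig = (3; 2)
  • {1,4,8}:  v_{1} + v_{4} + v_{8} = 3·v_{5}  ⟹  sig = (3; 3)

Sorted signature multiset PRS(X):
[(2; —), (2; —), (2; —), (2; 1), (2; 1), (2; 1), (2; 1,1), (2; 1,1), (2; 1,1), (2; 1,1,1), (2; 1,1,1), (2; 1,2), (2; 1,2), (2; 2), (2; 2), (3; 1), (3; 2), (3; 3)]


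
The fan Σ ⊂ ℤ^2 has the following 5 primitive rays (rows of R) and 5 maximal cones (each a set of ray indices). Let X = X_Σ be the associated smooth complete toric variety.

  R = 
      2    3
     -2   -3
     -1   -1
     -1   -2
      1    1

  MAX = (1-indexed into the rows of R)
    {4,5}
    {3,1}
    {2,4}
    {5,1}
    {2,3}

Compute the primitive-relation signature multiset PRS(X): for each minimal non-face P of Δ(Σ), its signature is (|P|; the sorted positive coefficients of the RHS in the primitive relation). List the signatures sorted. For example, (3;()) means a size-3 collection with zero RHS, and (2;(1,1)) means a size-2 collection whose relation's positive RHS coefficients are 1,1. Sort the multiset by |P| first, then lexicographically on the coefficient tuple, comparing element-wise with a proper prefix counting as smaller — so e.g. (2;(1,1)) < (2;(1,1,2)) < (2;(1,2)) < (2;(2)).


Σ has 5 primitive collections:

  P = {1,2}:  v_{1} + v_{2} = 0 — sig = (2;())
  P = {3,5}:  v_{3} + v_{5} = 0 — sig = (2;())
  P = {1,4}:  v_{1} + v_{4} = v_{5} — sig = (2;(1))
  P = {2,5}:  v_{2} + v_{5} = v_{4} — sig = (2;(1))
  P = {3,4}:  v_{3} + v_{4} = v_{2} — sig = (2;(1))

Signatures (|P|; sorted positive RHS coefficients), sorted:
[(2;()), (2;()), (2;(1)), (2;(1)), (2;(1))]


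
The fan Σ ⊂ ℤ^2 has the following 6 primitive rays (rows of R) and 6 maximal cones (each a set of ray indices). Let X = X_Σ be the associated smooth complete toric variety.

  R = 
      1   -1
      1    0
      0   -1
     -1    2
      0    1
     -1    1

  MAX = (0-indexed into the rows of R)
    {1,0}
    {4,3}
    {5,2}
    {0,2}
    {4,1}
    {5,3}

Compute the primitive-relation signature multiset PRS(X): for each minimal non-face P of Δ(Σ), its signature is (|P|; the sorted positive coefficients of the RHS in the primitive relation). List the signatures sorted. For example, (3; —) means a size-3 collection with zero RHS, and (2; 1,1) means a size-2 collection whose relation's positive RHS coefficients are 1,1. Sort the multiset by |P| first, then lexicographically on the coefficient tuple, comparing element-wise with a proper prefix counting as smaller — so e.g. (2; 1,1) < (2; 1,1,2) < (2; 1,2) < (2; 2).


Minimal non-faces — 9 found among 6 rays, 6 max cones:

  P={0,5}:  v_{0} + v_{5} = 0  ⇒ sig = (2; —)
  P={2,4}:  v_{2} + v_{4} = 0  ⇒ sig = (2; —)
  P={0,3}:  v_{0} + v_{3} = v_{4}  ⇒ sig = (2; 1)
  P={0,4}:  v_{0} + v_{4} = v_{1}  ⇒ sig = (2; 1)
  P={1,2}:  v_{1} + v_{2} = v_{0}  ⇒ sig = (2; 1)
  P={1,5}:  v_{1} + v_{5} = v_{4}  ⇒ sig = (2; 1)
  P={2,3}:  v_{2} + v_{3} = v_{5}  ⇒ sig = (2; 1)
  P={4,5}:  v_{4} + v_{5} = v_{3}  ⇒ sig = (2; 1)
  P={1,3}:  v_{1} + v_{3} = 2·v_{4}  ⇒ sig = (2; 2)

so the primitive-relation signature multiset is
[(2; —), (2; —), (2; 1), (2; 1), (2; 1), (2; 1), (2; 1), (2; 1), (2; 2)]


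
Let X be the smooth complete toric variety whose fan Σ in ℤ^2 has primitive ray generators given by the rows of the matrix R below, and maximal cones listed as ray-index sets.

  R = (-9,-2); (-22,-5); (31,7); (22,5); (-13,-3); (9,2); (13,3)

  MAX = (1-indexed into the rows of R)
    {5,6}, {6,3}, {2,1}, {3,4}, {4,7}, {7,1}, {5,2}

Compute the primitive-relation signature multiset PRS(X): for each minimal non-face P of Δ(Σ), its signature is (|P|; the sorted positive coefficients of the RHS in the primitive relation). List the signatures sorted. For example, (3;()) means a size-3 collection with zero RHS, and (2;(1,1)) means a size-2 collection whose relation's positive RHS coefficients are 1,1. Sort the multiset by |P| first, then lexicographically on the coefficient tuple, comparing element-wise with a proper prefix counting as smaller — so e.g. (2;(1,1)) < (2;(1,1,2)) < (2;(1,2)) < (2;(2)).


The 14 primitive collections of Σ (r=7, n=2):

  {1,6}:  v_{1} + v_{6} = 0  ⟹  sig = (2;())
  {2,4}:  v_{2} + v_{4} = 0  ⟹  sig = (2;())
  {5,7}:  v_{5} + v_{7} = 0  ⟹  sig = (2;())
  {1,3}:  v_{1} + v_{3} = v_{4}  ⟹  sig = (2;(1))
  {1,4}:  v_{1} + v_{4} = v_{7}  ⟹  sig = (2;(1))
  {1,5}:  v_{1} + v_{5} = v_{2}  ⟹  sig = (2;(1))
  {2,3}:  v_{2} + v_{3} = v_{6}  ⟹  sig = (2;(1))
  {2,6}:  v_{2} + v_{6} = v_{5}  ⟹  sig = (2;(1))
  {2,7}:  v_{2} + v_{7} = v_{1}  ⟹  sig = (2;(1))
  {4,5}:  v_{4} + v_{5} = v_{6}  ⟹  sig = (2;(1))
  {4,6}:  v_{4} + v_{6} = v_{3}  ⟹  sig = (2;(1))
  {6,7}:  v_{6} + v_{7} = v_{4}  ⟹  sig = (2;(1))
  {3,5}:  v_{3} + v_{5} = 2·v_{6}  ⟹  sig = (2;(2))
  {3,7}:  v_{3} + v_{7} = 2·v_{4}  ⟹  sig = (2;(2))

Signatures (|P|; sorted positive RHS coefficients), sorted:
{ (2;()) ×3,  (2;(1)) ×9,  (2;(2)) ×2 }


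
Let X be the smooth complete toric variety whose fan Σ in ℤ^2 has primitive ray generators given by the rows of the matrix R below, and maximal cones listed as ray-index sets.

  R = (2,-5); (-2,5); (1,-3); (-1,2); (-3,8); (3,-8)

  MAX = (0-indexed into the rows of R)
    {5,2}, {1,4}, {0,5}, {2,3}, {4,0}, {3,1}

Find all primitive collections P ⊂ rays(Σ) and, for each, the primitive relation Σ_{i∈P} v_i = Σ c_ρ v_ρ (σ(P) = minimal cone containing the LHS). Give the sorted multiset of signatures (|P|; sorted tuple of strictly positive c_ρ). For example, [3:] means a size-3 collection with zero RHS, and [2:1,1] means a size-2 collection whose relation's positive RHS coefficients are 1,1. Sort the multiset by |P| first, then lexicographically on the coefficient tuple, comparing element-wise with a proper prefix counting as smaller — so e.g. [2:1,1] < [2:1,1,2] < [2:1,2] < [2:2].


9 collections generate NE(X_Σ); each relation:

  P = {0,1}:  v_{0} + v_{1} = 0  ⇒ sig = [2:]
  P = {4,5}:  v_{4} + v_{5} = 0  ⇒ sig = [2:]
  P = {0,2}:  v_{0} + v_{2} = v_{5}  ⇒ sig = [2:1]
  P = {0,3}:  v_{0} + v_{3} = v_{2}  ⇒ sig = [2:1]
  P = {1,2}:  v_{1} + v_{2} = v_{3}  ⇒ sig = [2:1]
  P = {1,5}:  v_{1} + v_{5} = v_{2}  ⇒ sig = [2:1]
  P = {2,4}:  v_{2} + v_{4} = v_{1}  ⇒ sig = [2:1]
  P = {3,4}:  v_{3} + v_{4} = 2·v_{1}  ⇒ sig = [2:2]
  P = {3,5}:  v_{3} + v_{5} = 2·v_{2}  ⇒ sig = [2:2]

Hence PRS(X_Σ) =
{ [2:] ×2,  [2:1] ×5,  [2:2] ×2 }


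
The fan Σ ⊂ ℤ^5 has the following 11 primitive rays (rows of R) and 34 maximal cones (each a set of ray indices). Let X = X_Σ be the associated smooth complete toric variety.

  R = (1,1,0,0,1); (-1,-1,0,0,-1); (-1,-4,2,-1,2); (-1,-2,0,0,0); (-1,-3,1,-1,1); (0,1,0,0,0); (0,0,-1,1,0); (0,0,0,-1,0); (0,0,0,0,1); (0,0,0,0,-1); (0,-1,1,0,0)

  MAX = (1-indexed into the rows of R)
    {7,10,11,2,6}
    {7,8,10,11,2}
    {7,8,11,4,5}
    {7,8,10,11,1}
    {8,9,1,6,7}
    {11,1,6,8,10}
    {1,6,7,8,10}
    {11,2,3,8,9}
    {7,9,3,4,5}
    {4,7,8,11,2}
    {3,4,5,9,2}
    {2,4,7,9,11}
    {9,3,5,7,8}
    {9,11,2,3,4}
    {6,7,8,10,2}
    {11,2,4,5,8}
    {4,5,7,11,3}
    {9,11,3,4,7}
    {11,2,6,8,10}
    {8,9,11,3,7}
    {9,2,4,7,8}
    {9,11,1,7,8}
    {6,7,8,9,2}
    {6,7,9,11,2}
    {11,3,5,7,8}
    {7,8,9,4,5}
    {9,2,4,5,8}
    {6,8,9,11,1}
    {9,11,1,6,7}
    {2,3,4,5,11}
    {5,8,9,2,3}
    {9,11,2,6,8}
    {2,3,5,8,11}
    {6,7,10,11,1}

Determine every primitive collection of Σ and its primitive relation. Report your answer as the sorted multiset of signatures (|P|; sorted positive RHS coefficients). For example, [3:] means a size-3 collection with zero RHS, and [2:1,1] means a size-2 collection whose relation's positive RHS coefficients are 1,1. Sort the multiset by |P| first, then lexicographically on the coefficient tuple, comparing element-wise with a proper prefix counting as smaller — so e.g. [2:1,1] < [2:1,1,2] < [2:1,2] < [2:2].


18 minimal non-faces of Δ(Σ) (on 11 rays):

  {1,2}:  v_{1} + v_{2} = 0 ; sig = [2:]
  {9,10}:  v_{9} + v_{10} = 0 ; sig = [2:]
  {3,10}:  v_{3} + v_{10} = v_{5} + v_{11} ; sig = [2:1,1]
  {4,6}:  v_{4} + v_{6} = v_{2} + v_{9} ; sig = [2:1,1]
  {5,10}:  v_{5} + v_{10} = v_{4} + v_{8} + v_{11} ; sig = [2:1,1,1]
  {1,4}:  v_{1} + v_{4} = v_{7} + v_{8} + v_{9} + v_{11} ; sig = [2:1,1,1,1]
  {4,10}:  v_{4} + v_{10} = v_{2} + v_{7} + v_{8} + v_{11} ; sig = [2:1,1,1,1]
  {5,6}:  v_{5} + v_{6} = v_{2} + v_{8} + 2·v_{9} + v_{11} ; sig = [2:1,1,1,2]
  {3,6}:  v_{3} + v_{6} = v_{2} + v_{8} + 3·v_{9} + 2·v_{11} ; sig = [2:1,1,2,3]
  {1,5}:  v_{1} + v_{5} = v_{7} + 2·v_{8} + 2·v_{9} + 2·v_{11} ; sig = [2:1,2,2,2]
  {1,3}:  v_{1} + v_{3} = v_{7} + 2·v_{8} + 3·v_{9} + 3·v_{11} ; sig = [2:1,2,3,3]
  {5,9,11}:  v_{5} + v_{9} + v_{11} = v_{3} ; sig = [3:1]
  {2,3,7}:  v_{2} + v_{3} + v_{7} = 2·v_{4} + v_{9} + v_{11} ; sig = [3:1,1,2]
  {2,5,7}:  v_{2} + v_{5} + v_{7} = 2·v_{4} ; sig = [3:2]
  {3,4,8}:  v_{3} + v_{4} + v_{8} = 2·v_{5} ; sig = [3:2]
  {6,7,8,11}:  v_{6} + v_{7} + v_{8} + v_{11} = 0 ; sig = [4:]
  {4,8,9,11}:  v_{4} + v_{8} + v_{9} + v_{11} = v_{5} ; sig = [4:1]
  {2,7,8,9,11}:  v_{2} + v_{7} + v_{8} + v_{9} + v_{11} = v_{4} ; sig = [5:1]

Sorted signature multiset PRS(X):
    [2:]
    [2:]
    [2:1,1]
    [2:1,1]
    [2:1,1,1]
    [2:1,1,1,1]
    [2:1,1,1,1]
    [2:1,1,1,2]
    [2:1,1,2,3]
    [2:1,2,2,2]
    [2:1,2,3,3]
    [3:1]
    [3:1,1,2]
    [3:2]
    [3:2]
    [4:]
    [4:1]
    [5:1]


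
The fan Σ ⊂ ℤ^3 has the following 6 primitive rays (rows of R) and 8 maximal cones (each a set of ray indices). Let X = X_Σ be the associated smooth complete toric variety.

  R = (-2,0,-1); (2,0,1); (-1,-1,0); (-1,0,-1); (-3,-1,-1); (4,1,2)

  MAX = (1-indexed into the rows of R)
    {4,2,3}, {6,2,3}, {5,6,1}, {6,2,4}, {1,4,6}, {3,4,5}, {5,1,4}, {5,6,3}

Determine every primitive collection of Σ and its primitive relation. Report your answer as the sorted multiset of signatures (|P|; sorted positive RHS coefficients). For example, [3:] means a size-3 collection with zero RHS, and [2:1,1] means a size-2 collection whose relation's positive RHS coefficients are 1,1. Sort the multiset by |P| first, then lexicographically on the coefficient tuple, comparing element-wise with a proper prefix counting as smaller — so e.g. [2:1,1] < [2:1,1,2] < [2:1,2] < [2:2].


Minimal non-faces — 5 found among 6 rays, 8 max cones:

  {1,2}:  v_{1} + v_{2} = 0  →  sig = [2:]
  {1,3}:  v_{1} + v_{3} = v_{5}  →  sig = [2:1]
  {2,5}:  v_{2} + v_{5} = v_{3}  →  sig = [2:1]
  {4,5,6}:  v_{4} + v_{5} + v_{6} = 0  →  sig = [3:]
  {3,4,6}:  v_{3} + v_{4} + v_{6} = v_{2}  →  sig = [3:1]

Signatures (|P|; sorted positive RHS coefficients), sorted:
    [2:]
    [2:1]
    [2:1]
    [3:]
    [3:1]


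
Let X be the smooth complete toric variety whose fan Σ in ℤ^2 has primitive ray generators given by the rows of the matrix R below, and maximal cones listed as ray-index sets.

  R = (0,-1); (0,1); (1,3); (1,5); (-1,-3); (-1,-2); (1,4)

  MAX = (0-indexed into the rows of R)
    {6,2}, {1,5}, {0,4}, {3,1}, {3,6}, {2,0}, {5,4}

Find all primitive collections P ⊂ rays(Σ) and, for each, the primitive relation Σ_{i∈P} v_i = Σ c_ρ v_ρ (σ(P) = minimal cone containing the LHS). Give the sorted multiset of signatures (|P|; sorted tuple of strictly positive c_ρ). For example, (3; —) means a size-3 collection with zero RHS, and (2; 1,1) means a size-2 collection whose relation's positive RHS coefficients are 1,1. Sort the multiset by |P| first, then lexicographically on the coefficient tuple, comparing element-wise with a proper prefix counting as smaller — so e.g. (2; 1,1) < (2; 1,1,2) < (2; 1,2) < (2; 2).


14 collections generate NE(X_Σ); each relation:

  • {0,1}:  v_{0} + v_{1} = 0 ; sig = (2; —)
  • {2,4}:  v_{2} + v_{4} = 0 ; sig = (2; —)
  • {0,3}:  v_{0} + v_{3} = v_{6} ; sig = (2; 1)
  • {0,5}:  v_{0} + v_{5} = v_{4} ; sig = (2; 1)
  • {0,6}:  v_{0} + v_{6} = v_{2} ; sig = (2; 1)
  • {1,2}:  v_{1} + v_{2} = v_{6} ; sig = (2; 1)
  • {1,4}:  v_{1} + v_{4} = v_{5} ; sig = (2; 1)
  • {1,6}:  v_{1} + v_{6} = v_{3} ; sig = (2; 1)
  • {2,5}:  v_{2} + v_{5} = v_{1} ; sig = (2; 1)
  • {4,6}:  v_{4} + v_{6} = v_{1} ; sig = (2; 1)
  • {2,3}:  v_{2} + v_{3} = 2·v_{6} ; sig = (2; 2)
  • {3,4}:  v_{3} + v_{4} = 2·v_{1} ; sig = (2; 2)
  • {5,6}:  v_{5} + v_{6} = 2·v_{1} ; sig = (2; 2)
  • {3,5}:  v_{3} + v_{5} = 3·v_{1} ; sig = (2; 3)

Sorted signature multiset PRS(X):
    (2; —)
    (2; —)
    (2; 1)
    (2; 1)
    (2; 1)
    (2; 1)
    (2; 1)
    (2; 1)
    (2; 1)
    (2; 1)
    (2; 2)
    (2; 2)
    (2; 2)
    (2; 3)
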